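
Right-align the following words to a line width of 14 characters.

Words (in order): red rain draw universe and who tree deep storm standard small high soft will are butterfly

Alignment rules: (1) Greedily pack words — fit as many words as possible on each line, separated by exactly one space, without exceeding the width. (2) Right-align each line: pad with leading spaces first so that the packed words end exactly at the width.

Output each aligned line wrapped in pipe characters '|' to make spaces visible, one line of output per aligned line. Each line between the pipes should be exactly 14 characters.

Line 1: ['red', 'rain', 'draw'] (min_width=13, slack=1)
Line 2: ['universe', 'and'] (min_width=12, slack=2)
Line 3: ['who', 'tree', 'deep'] (min_width=13, slack=1)
Line 4: ['storm', 'standard'] (min_width=14, slack=0)
Line 5: ['small', 'high'] (min_width=10, slack=4)
Line 6: ['soft', 'will', 'are'] (min_width=13, slack=1)
Line 7: ['butterfly'] (min_width=9, slack=5)

Answer: | red rain draw|
|  universe and|
| who tree deep|
|storm standard|
|    small high|
| soft will are|
|     butterfly|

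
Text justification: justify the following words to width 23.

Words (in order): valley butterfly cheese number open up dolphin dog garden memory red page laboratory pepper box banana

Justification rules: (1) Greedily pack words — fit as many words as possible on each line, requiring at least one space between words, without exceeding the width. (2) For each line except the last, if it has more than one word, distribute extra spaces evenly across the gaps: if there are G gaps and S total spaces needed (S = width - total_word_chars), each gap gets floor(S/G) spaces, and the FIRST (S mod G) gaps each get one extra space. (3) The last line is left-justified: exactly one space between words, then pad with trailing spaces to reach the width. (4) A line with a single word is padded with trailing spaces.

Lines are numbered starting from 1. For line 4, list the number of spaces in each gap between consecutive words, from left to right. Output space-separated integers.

Line 1: ['valley', 'butterfly', 'cheese'] (min_width=23, slack=0)
Line 2: ['number', 'open', 'up', 'dolphin'] (min_width=22, slack=1)
Line 3: ['dog', 'garden', 'memory', 'red'] (min_width=21, slack=2)
Line 4: ['page', 'laboratory', 'pepper'] (min_width=22, slack=1)
Line 5: ['box', 'banana'] (min_width=10, slack=13)

Answer: 2 1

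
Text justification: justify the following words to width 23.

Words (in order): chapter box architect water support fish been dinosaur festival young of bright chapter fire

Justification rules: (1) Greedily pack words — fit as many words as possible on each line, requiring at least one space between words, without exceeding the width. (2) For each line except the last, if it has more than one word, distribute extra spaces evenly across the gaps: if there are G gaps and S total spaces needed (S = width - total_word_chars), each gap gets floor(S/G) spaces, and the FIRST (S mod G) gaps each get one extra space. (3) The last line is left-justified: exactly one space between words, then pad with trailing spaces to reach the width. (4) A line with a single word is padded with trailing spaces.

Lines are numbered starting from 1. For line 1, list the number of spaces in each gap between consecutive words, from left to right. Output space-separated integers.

Answer: 2 2

Derivation:
Line 1: ['chapter', 'box', 'architect'] (min_width=21, slack=2)
Line 2: ['water', 'support', 'fish', 'been'] (min_width=23, slack=0)
Line 3: ['dinosaur', 'festival', 'young'] (min_width=23, slack=0)
Line 4: ['of', 'bright', 'chapter', 'fire'] (min_width=22, slack=1)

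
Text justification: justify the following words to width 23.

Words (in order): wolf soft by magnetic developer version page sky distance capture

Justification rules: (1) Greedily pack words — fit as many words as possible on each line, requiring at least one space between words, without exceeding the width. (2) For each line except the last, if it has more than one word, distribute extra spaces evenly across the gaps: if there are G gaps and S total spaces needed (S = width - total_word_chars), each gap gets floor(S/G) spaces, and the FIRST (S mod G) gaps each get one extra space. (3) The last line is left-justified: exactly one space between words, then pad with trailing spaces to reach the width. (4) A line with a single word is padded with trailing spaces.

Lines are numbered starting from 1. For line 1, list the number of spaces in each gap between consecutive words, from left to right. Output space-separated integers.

Line 1: ['wolf', 'soft', 'by', 'magnetic'] (min_width=21, slack=2)
Line 2: ['developer', 'version', 'page'] (min_width=22, slack=1)
Line 3: ['sky', 'distance', 'capture'] (min_width=20, slack=3)

Answer: 2 2 1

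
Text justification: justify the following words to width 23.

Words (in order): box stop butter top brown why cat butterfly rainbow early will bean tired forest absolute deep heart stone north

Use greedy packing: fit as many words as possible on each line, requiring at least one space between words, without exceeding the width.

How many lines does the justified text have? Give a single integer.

Answer: 5

Derivation:
Line 1: ['box', 'stop', 'butter', 'top'] (min_width=19, slack=4)
Line 2: ['brown', 'why', 'cat', 'butterfly'] (min_width=23, slack=0)
Line 3: ['rainbow', 'early', 'will', 'bean'] (min_width=23, slack=0)
Line 4: ['tired', 'forest', 'absolute'] (min_width=21, slack=2)
Line 5: ['deep', 'heart', 'stone', 'north'] (min_width=22, slack=1)
Total lines: 5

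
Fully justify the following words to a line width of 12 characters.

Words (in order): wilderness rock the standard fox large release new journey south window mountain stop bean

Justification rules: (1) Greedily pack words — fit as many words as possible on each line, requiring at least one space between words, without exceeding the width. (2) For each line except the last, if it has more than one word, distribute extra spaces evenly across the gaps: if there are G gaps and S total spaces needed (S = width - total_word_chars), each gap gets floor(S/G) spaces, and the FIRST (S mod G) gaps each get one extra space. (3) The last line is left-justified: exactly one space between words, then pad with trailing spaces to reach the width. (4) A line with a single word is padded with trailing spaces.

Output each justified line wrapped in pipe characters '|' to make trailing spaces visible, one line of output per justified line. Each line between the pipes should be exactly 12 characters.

Line 1: ['wilderness'] (min_width=10, slack=2)
Line 2: ['rock', 'the'] (min_width=8, slack=4)
Line 3: ['standard', 'fox'] (min_width=12, slack=0)
Line 4: ['large'] (min_width=5, slack=7)
Line 5: ['release', 'new'] (min_width=11, slack=1)
Line 6: ['journey'] (min_width=7, slack=5)
Line 7: ['south', 'window'] (min_width=12, slack=0)
Line 8: ['mountain'] (min_width=8, slack=4)
Line 9: ['stop', 'bean'] (min_width=9, slack=3)

Answer: |wilderness  |
|rock     the|
|standard fox|
|large       |
|release  new|
|journey     |
|south window|
|mountain    |
|stop bean   |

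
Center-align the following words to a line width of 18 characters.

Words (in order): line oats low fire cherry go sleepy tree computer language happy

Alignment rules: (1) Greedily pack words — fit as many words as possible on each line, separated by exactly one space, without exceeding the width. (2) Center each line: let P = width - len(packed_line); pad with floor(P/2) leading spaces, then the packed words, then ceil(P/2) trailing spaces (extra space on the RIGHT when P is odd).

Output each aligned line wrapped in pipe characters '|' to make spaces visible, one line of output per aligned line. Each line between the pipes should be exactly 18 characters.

Answer: |line oats low fire|
| cherry go sleepy |
|  tree computer   |
|  language happy  |

Derivation:
Line 1: ['line', 'oats', 'low', 'fire'] (min_width=18, slack=0)
Line 2: ['cherry', 'go', 'sleepy'] (min_width=16, slack=2)
Line 3: ['tree', 'computer'] (min_width=13, slack=5)
Line 4: ['language', 'happy'] (min_width=14, slack=4)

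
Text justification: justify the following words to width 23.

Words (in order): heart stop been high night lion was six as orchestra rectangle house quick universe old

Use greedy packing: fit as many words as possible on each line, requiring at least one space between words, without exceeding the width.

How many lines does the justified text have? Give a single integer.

Line 1: ['heart', 'stop', 'been', 'high'] (min_width=20, slack=3)
Line 2: ['night', 'lion', 'was', 'six', 'as'] (min_width=21, slack=2)
Line 3: ['orchestra', 'rectangle'] (min_width=19, slack=4)
Line 4: ['house', 'quick', 'universe'] (min_width=20, slack=3)
Line 5: ['old'] (min_width=3, slack=20)
Total lines: 5

Answer: 5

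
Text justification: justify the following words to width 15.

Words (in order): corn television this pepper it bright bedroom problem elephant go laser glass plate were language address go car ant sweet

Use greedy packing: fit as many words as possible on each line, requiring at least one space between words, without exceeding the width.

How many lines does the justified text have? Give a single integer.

Answer: 10

Derivation:
Line 1: ['corn', 'television'] (min_width=15, slack=0)
Line 2: ['this', 'pepper', 'it'] (min_width=14, slack=1)
Line 3: ['bright', 'bedroom'] (min_width=14, slack=1)
Line 4: ['problem'] (min_width=7, slack=8)
Line 5: ['elephant', 'go'] (min_width=11, slack=4)
Line 6: ['laser', 'glass'] (min_width=11, slack=4)
Line 7: ['plate', 'were'] (min_width=10, slack=5)
Line 8: ['language'] (min_width=8, slack=7)
Line 9: ['address', 'go', 'car'] (min_width=14, slack=1)
Line 10: ['ant', 'sweet'] (min_width=9, slack=6)
Total lines: 10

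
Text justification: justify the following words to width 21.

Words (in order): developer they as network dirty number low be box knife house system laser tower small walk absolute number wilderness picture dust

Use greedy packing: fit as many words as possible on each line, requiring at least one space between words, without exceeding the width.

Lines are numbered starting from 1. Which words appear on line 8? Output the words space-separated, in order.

Answer: dust

Derivation:
Line 1: ['developer', 'they', 'as'] (min_width=17, slack=4)
Line 2: ['network', 'dirty', 'number'] (min_width=20, slack=1)
Line 3: ['low', 'be', 'box', 'knife'] (min_width=16, slack=5)
Line 4: ['house', 'system', 'laser'] (min_width=18, slack=3)
Line 5: ['tower', 'small', 'walk'] (min_width=16, slack=5)
Line 6: ['absolute', 'number'] (min_width=15, slack=6)
Line 7: ['wilderness', 'picture'] (min_width=18, slack=3)
Line 8: ['dust'] (min_width=4, slack=17)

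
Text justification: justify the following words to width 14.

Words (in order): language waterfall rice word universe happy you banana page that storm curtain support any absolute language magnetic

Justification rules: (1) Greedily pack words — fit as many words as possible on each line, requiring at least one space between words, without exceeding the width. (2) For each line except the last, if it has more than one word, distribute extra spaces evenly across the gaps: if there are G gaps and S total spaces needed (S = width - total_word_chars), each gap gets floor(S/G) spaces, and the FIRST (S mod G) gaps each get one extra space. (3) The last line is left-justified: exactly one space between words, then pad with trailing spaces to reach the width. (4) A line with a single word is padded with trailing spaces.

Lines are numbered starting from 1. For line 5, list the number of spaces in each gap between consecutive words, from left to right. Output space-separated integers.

Answer: 4

Derivation:
Line 1: ['language'] (min_width=8, slack=6)
Line 2: ['waterfall', 'rice'] (min_width=14, slack=0)
Line 3: ['word', 'universe'] (min_width=13, slack=1)
Line 4: ['happy', 'you'] (min_width=9, slack=5)
Line 5: ['banana', 'page'] (min_width=11, slack=3)
Line 6: ['that', 'storm'] (min_width=10, slack=4)
Line 7: ['curtain'] (min_width=7, slack=7)
Line 8: ['support', 'any'] (min_width=11, slack=3)
Line 9: ['absolute'] (min_width=8, slack=6)
Line 10: ['language'] (min_width=8, slack=6)
Line 11: ['magnetic'] (min_width=8, slack=6)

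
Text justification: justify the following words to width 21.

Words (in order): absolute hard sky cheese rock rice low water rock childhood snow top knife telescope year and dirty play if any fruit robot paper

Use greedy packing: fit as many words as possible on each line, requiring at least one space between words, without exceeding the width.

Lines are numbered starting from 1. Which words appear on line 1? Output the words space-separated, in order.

Line 1: ['absolute', 'hard', 'sky'] (min_width=17, slack=4)
Line 2: ['cheese', 'rock', 'rice', 'low'] (min_width=20, slack=1)
Line 3: ['water', 'rock', 'childhood'] (min_width=20, slack=1)
Line 4: ['snow', 'top', 'knife'] (min_width=14, slack=7)
Line 5: ['telescope', 'year', 'and'] (min_width=18, slack=3)
Line 6: ['dirty', 'play', 'if', 'any'] (min_width=17, slack=4)
Line 7: ['fruit', 'robot', 'paper'] (min_width=17, slack=4)

Answer: absolute hard sky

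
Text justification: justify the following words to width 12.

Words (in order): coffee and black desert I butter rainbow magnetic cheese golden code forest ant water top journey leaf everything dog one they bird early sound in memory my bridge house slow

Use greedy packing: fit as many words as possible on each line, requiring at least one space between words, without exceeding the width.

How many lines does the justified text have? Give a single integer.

Answer: 17

Derivation:
Line 1: ['coffee', 'and'] (min_width=10, slack=2)
Line 2: ['black', 'desert'] (min_width=12, slack=0)
Line 3: ['I', 'butter'] (min_width=8, slack=4)
Line 4: ['rainbow'] (min_width=7, slack=5)
Line 5: ['magnetic'] (min_width=8, slack=4)
Line 6: ['cheese'] (min_width=6, slack=6)
Line 7: ['golden', 'code'] (min_width=11, slack=1)
Line 8: ['forest', 'ant'] (min_width=10, slack=2)
Line 9: ['water', 'top'] (min_width=9, slack=3)
Line 10: ['journey', 'leaf'] (min_width=12, slack=0)
Line 11: ['everything'] (min_width=10, slack=2)
Line 12: ['dog', 'one', 'they'] (min_width=12, slack=0)
Line 13: ['bird', 'early'] (min_width=10, slack=2)
Line 14: ['sound', 'in'] (min_width=8, slack=4)
Line 15: ['memory', 'my'] (min_width=9, slack=3)
Line 16: ['bridge', 'house'] (min_width=12, slack=0)
Line 17: ['slow'] (min_width=4, slack=8)
Total lines: 17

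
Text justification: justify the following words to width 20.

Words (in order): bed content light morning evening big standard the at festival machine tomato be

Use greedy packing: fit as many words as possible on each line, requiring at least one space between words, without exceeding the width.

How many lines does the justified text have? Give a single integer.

Line 1: ['bed', 'content', 'light'] (min_width=17, slack=3)
Line 2: ['morning', 'evening', 'big'] (min_width=19, slack=1)
Line 3: ['standard', 'the', 'at'] (min_width=15, slack=5)
Line 4: ['festival', 'machine'] (min_width=16, slack=4)
Line 5: ['tomato', 'be'] (min_width=9, slack=11)
Total lines: 5

Answer: 5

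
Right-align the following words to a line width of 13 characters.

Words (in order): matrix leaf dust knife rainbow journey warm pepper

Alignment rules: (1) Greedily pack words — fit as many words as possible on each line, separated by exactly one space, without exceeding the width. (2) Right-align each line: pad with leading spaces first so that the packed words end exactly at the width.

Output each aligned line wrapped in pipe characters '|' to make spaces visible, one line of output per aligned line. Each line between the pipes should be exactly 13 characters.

Answer: |  matrix leaf|
|   dust knife|
|      rainbow|
| journey warm|
|       pepper|

Derivation:
Line 1: ['matrix', 'leaf'] (min_width=11, slack=2)
Line 2: ['dust', 'knife'] (min_width=10, slack=3)
Line 3: ['rainbow'] (min_width=7, slack=6)
Line 4: ['journey', 'warm'] (min_width=12, slack=1)
Line 5: ['pepper'] (min_width=6, slack=7)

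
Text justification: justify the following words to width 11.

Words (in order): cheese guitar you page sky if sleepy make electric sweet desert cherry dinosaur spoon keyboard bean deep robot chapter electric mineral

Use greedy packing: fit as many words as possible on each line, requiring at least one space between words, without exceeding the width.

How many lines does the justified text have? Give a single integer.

Answer: 16

Derivation:
Line 1: ['cheese'] (min_width=6, slack=5)
Line 2: ['guitar', 'you'] (min_width=10, slack=1)
Line 3: ['page', 'sky', 'if'] (min_width=11, slack=0)
Line 4: ['sleepy', 'make'] (min_width=11, slack=0)
Line 5: ['electric'] (min_width=8, slack=3)
Line 6: ['sweet'] (min_width=5, slack=6)
Line 7: ['desert'] (min_width=6, slack=5)
Line 8: ['cherry'] (min_width=6, slack=5)
Line 9: ['dinosaur'] (min_width=8, slack=3)
Line 10: ['spoon'] (min_width=5, slack=6)
Line 11: ['keyboard'] (min_width=8, slack=3)
Line 12: ['bean', 'deep'] (min_width=9, slack=2)
Line 13: ['robot'] (min_width=5, slack=6)
Line 14: ['chapter'] (min_width=7, slack=4)
Line 15: ['electric'] (min_width=8, slack=3)
Line 16: ['mineral'] (min_width=7, slack=4)
Total lines: 16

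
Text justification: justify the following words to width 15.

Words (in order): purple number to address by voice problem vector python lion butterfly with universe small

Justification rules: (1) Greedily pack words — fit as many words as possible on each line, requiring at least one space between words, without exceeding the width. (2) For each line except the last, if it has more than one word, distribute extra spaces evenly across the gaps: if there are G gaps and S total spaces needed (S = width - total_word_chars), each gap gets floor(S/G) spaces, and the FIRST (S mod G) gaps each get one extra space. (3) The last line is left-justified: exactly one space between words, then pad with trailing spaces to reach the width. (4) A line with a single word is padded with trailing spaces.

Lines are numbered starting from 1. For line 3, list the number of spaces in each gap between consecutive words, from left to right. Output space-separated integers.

Line 1: ['purple', 'number'] (min_width=13, slack=2)
Line 2: ['to', 'address', 'by'] (min_width=13, slack=2)
Line 3: ['voice', 'problem'] (min_width=13, slack=2)
Line 4: ['vector', 'python'] (min_width=13, slack=2)
Line 5: ['lion', 'butterfly'] (min_width=14, slack=1)
Line 6: ['with', 'universe'] (min_width=13, slack=2)
Line 7: ['small'] (min_width=5, slack=10)

Answer: 3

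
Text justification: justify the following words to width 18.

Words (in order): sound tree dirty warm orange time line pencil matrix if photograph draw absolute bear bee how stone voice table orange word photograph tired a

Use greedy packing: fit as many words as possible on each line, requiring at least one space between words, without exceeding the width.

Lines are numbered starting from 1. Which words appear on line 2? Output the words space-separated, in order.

Answer: warm orange time

Derivation:
Line 1: ['sound', 'tree', 'dirty'] (min_width=16, slack=2)
Line 2: ['warm', 'orange', 'time'] (min_width=16, slack=2)
Line 3: ['line', 'pencil', 'matrix'] (min_width=18, slack=0)
Line 4: ['if', 'photograph', 'draw'] (min_width=18, slack=0)
Line 5: ['absolute', 'bear', 'bee'] (min_width=17, slack=1)
Line 6: ['how', 'stone', 'voice'] (min_width=15, slack=3)
Line 7: ['table', 'orange', 'word'] (min_width=17, slack=1)
Line 8: ['photograph', 'tired', 'a'] (min_width=18, slack=0)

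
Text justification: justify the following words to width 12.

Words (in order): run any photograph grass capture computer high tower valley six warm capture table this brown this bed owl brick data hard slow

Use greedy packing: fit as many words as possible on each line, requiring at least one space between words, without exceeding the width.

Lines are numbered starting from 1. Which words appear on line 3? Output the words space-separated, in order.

Answer: grass

Derivation:
Line 1: ['run', 'any'] (min_width=7, slack=5)
Line 2: ['photograph'] (min_width=10, slack=2)
Line 3: ['grass'] (min_width=5, slack=7)
Line 4: ['capture'] (min_width=7, slack=5)
Line 5: ['computer'] (min_width=8, slack=4)
Line 6: ['high', 'tower'] (min_width=10, slack=2)
Line 7: ['valley', 'six'] (min_width=10, slack=2)
Line 8: ['warm', 'capture'] (min_width=12, slack=0)
Line 9: ['table', 'this'] (min_width=10, slack=2)
Line 10: ['brown', 'this'] (min_width=10, slack=2)
Line 11: ['bed', 'owl'] (min_width=7, slack=5)
Line 12: ['brick', 'data'] (min_width=10, slack=2)
Line 13: ['hard', 'slow'] (min_width=9, slack=3)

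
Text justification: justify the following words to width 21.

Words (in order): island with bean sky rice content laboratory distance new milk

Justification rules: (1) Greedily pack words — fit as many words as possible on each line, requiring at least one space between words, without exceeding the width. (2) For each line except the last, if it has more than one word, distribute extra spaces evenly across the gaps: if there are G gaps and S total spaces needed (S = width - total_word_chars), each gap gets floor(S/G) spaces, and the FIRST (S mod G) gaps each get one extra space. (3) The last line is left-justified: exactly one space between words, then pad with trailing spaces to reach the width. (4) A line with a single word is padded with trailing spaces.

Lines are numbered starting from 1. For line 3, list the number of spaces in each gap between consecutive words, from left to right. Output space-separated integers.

Answer: 3

Derivation:
Line 1: ['island', 'with', 'bean', 'sky'] (min_width=20, slack=1)
Line 2: ['rice', 'content'] (min_width=12, slack=9)
Line 3: ['laboratory', 'distance'] (min_width=19, slack=2)
Line 4: ['new', 'milk'] (min_width=8, slack=13)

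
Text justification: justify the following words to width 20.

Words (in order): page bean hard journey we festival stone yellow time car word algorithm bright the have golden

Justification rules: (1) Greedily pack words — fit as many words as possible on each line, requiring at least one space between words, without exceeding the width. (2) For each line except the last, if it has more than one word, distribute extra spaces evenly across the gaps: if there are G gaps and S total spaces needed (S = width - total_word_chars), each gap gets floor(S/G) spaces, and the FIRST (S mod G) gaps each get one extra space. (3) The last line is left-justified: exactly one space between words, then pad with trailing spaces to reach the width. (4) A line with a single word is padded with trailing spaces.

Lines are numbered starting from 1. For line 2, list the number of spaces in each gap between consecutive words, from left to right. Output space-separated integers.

Answer: 2 1

Derivation:
Line 1: ['page', 'bean', 'hard'] (min_width=14, slack=6)
Line 2: ['journey', 'we', 'festival'] (min_width=19, slack=1)
Line 3: ['stone', 'yellow', 'time'] (min_width=17, slack=3)
Line 4: ['car', 'word', 'algorithm'] (min_width=18, slack=2)
Line 5: ['bright', 'the', 'have'] (min_width=15, slack=5)
Line 6: ['golden'] (min_width=6, slack=14)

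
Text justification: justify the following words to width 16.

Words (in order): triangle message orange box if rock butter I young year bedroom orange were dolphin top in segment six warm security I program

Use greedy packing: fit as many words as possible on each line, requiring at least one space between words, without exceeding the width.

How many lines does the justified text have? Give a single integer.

Line 1: ['triangle', 'message'] (min_width=16, slack=0)
Line 2: ['orange', 'box', 'if'] (min_width=13, slack=3)
Line 3: ['rock', 'butter', 'I'] (min_width=13, slack=3)
Line 4: ['young', 'year'] (min_width=10, slack=6)
Line 5: ['bedroom', 'orange'] (min_width=14, slack=2)
Line 6: ['were', 'dolphin', 'top'] (min_width=16, slack=0)
Line 7: ['in', 'segment', 'six'] (min_width=14, slack=2)
Line 8: ['warm', 'security', 'I'] (min_width=15, slack=1)
Line 9: ['program'] (min_width=7, slack=9)
Total lines: 9

Answer: 9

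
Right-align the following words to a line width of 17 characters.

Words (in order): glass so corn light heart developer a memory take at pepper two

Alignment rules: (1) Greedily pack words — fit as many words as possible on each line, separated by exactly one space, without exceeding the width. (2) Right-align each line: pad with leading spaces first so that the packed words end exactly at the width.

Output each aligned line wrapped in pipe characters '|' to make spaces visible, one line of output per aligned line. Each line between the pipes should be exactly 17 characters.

Answer: |    glass so corn|
|      light heart|
|      developer a|
|   memory take at|
|       pepper two|

Derivation:
Line 1: ['glass', 'so', 'corn'] (min_width=13, slack=4)
Line 2: ['light', 'heart'] (min_width=11, slack=6)
Line 3: ['developer', 'a'] (min_width=11, slack=6)
Line 4: ['memory', 'take', 'at'] (min_width=14, slack=3)
Line 5: ['pepper', 'two'] (min_width=10, slack=7)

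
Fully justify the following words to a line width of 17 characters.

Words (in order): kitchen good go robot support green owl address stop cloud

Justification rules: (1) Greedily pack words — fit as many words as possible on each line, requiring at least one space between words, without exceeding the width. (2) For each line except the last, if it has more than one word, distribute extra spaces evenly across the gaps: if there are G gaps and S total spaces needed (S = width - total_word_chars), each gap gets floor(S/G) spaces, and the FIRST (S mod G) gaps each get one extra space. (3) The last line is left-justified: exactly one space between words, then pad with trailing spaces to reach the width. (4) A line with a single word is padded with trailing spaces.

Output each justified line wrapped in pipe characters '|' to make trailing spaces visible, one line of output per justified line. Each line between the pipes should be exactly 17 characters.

Answer: |kitchen  good  go|
|robot     support|
|green owl address|
|stop cloud       |

Derivation:
Line 1: ['kitchen', 'good', 'go'] (min_width=15, slack=2)
Line 2: ['robot', 'support'] (min_width=13, slack=4)
Line 3: ['green', 'owl', 'address'] (min_width=17, slack=0)
Line 4: ['stop', 'cloud'] (min_width=10, slack=7)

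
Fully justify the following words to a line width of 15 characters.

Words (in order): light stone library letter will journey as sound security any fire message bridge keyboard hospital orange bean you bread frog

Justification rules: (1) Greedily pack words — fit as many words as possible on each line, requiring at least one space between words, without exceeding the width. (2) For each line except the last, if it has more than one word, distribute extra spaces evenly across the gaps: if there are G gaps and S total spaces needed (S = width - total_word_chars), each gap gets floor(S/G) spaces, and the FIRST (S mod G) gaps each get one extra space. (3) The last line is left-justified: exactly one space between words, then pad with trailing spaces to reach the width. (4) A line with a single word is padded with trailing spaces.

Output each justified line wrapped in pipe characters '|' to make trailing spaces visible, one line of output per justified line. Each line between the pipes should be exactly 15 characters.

Answer: |light     stone|
|library  letter|
|will journey as|
|sound  security|
|any        fire|
|message  bridge|
|keyboard       |
|hospital orange|
|bean  you bread|
|frog           |

Derivation:
Line 1: ['light', 'stone'] (min_width=11, slack=4)
Line 2: ['library', 'letter'] (min_width=14, slack=1)
Line 3: ['will', 'journey', 'as'] (min_width=15, slack=0)
Line 4: ['sound', 'security'] (min_width=14, slack=1)
Line 5: ['any', 'fire'] (min_width=8, slack=7)
Line 6: ['message', 'bridge'] (min_width=14, slack=1)
Line 7: ['keyboard'] (min_width=8, slack=7)
Line 8: ['hospital', 'orange'] (min_width=15, slack=0)
Line 9: ['bean', 'you', 'bread'] (min_width=14, slack=1)
Line 10: ['frog'] (min_width=4, slack=11)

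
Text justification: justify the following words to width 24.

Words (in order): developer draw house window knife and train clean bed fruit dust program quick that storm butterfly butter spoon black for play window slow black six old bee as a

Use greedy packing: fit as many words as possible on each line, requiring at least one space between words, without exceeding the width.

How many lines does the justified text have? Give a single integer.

Line 1: ['developer', 'draw', 'house'] (min_width=20, slack=4)
Line 2: ['window', 'knife', 'and', 'train'] (min_width=22, slack=2)
Line 3: ['clean', 'bed', 'fruit', 'dust'] (min_width=20, slack=4)
Line 4: ['program', 'quick', 'that', 'storm'] (min_width=24, slack=0)
Line 5: ['butterfly', 'butter', 'spoon'] (min_width=22, slack=2)
Line 6: ['black', 'for', 'play', 'window'] (min_width=21, slack=3)
Line 7: ['slow', 'black', 'six', 'old', 'bee'] (min_width=22, slack=2)
Line 8: ['as', 'a'] (min_width=4, slack=20)
Total lines: 8

Answer: 8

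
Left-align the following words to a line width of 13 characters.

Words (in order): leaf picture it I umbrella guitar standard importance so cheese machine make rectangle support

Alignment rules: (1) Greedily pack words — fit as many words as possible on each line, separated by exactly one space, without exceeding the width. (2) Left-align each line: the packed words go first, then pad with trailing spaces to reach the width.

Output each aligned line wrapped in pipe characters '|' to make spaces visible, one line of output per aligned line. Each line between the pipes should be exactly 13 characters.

Answer: |leaf picture |
|it I umbrella|
|guitar       |
|standard     |
|importance so|
|cheese       |
|machine make |
|rectangle    |
|support      |

Derivation:
Line 1: ['leaf', 'picture'] (min_width=12, slack=1)
Line 2: ['it', 'I', 'umbrella'] (min_width=13, slack=0)
Line 3: ['guitar'] (min_width=6, slack=7)
Line 4: ['standard'] (min_width=8, slack=5)
Line 5: ['importance', 'so'] (min_width=13, slack=0)
Line 6: ['cheese'] (min_width=6, slack=7)
Line 7: ['machine', 'make'] (min_width=12, slack=1)
Line 8: ['rectangle'] (min_width=9, slack=4)
Line 9: ['support'] (min_width=7, slack=6)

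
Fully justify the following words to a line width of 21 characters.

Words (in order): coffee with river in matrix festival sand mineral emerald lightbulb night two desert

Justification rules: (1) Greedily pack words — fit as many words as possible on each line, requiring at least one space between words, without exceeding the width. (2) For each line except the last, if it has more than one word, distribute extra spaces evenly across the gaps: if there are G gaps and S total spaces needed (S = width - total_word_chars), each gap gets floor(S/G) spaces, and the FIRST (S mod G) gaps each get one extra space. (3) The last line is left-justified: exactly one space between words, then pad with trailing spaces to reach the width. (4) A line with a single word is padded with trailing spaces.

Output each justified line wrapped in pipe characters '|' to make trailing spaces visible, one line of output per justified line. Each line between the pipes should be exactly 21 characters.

Line 1: ['coffee', 'with', 'river', 'in'] (min_width=20, slack=1)
Line 2: ['matrix', 'festival', 'sand'] (min_width=20, slack=1)
Line 3: ['mineral', 'emerald'] (min_width=15, slack=6)
Line 4: ['lightbulb', 'night', 'two'] (min_width=19, slack=2)
Line 5: ['desert'] (min_width=6, slack=15)

Answer: |coffee  with river in|
|matrix  festival sand|
|mineral       emerald|
|lightbulb  night  two|
|desert               |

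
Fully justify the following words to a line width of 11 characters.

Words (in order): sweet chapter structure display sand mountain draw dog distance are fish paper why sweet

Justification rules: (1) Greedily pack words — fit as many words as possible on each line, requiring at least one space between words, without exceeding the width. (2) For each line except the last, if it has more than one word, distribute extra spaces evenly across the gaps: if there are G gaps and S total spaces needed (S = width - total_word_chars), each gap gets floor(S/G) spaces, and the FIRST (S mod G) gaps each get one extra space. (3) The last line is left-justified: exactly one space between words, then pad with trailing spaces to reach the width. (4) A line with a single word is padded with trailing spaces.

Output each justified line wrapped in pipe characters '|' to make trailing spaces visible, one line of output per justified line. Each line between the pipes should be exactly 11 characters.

Answer: |sweet      |
|chapter    |
|structure  |
|display    |
|sand       |
|mountain   |
|draw    dog|
|distance   |
|are    fish|
|paper   why|
|sweet      |

Derivation:
Line 1: ['sweet'] (min_width=5, slack=6)
Line 2: ['chapter'] (min_width=7, slack=4)
Line 3: ['structure'] (min_width=9, slack=2)
Line 4: ['display'] (min_width=7, slack=4)
Line 5: ['sand'] (min_width=4, slack=7)
Line 6: ['mountain'] (min_width=8, slack=3)
Line 7: ['draw', 'dog'] (min_width=8, slack=3)
Line 8: ['distance'] (min_width=8, slack=3)
Line 9: ['are', 'fish'] (min_width=8, slack=3)
Line 10: ['paper', 'why'] (min_width=9, slack=2)
Line 11: ['sweet'] (min_width=5, slack=6)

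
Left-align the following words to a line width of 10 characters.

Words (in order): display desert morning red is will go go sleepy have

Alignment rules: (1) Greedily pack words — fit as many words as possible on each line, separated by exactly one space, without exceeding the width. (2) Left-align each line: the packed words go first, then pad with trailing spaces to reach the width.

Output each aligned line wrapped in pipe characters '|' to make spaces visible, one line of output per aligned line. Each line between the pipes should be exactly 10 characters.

Answer: |display   |
|desert    |
|morning   |
|red is    |
|will go go|
|sleepy    |
|have      |

Derivation:
Line 1: ['display'] (min_width=7, slack=3)
Line 2: ['desert'] (min_width=6, slack=4)
Line 3: ['morning'] (min_width=7, slack=3)
Line 4: ['red', 'is'] (min_width=6, slack=4)
Line 5: ['will', 'go', 'go'] (min_width=10, slack=0)
Line 6: ['sleepy'] (min_width=6, slack=4)
Line 7: ['have'] (min_width=4, slack=6)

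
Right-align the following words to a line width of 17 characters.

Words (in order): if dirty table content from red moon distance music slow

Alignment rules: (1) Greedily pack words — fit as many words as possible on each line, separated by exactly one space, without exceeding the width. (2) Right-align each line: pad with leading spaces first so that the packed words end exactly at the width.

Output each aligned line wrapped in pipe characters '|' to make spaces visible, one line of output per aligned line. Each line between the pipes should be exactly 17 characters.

Answer: |   if dirty table|
| content from red|
|    moon distance|
|       music slow|

Derivation:
Line 1: ['if', 'dirty', 'table'] (min_width=14, slack=3)
Line 2: ['content', 'from', 'red'] (min_width=16, slack=1)
Line 3: ['moon', 'distance'] (min_width=13, slack=4)
Line 4: ['music', 'slow'] (min_width=10, slack=7)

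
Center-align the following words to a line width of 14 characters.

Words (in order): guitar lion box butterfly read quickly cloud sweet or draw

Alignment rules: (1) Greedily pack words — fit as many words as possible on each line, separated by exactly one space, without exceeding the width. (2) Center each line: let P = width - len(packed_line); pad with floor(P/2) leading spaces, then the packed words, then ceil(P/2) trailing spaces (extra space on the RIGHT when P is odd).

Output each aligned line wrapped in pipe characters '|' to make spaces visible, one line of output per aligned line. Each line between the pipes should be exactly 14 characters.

Line 1: ['guitar', 'lion'] (min_width=11, slack=3)
Line 2: ['box', 'butterfly'] (min_width=13, slack=1)
Line 3: ['read', 'quickly'] (min_width=12, slack=2)
Line 4: ['cloud', 'sweet', 'or'] (min_width=14, slack=0)
Line 5: ['draw'] (min_width=4, slack=10)

Answer: | guitar lion  |
|box butterfly |
| read quickly |
|cloud sweet or|
|     draw     |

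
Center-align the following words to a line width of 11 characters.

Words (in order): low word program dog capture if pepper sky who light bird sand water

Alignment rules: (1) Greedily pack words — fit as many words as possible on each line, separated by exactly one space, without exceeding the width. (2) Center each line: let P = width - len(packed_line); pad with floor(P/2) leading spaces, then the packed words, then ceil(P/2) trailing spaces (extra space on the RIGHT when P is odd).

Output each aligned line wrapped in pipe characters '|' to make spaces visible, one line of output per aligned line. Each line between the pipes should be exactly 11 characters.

Line 1: ['low', 'word'] (min_width=8, slack=3)
Line 2: ['program', 'dog'] (min_width=11, slack=0)
Line 3: ['capture', 'if'] (min_width=10, slack=1)
Line 4: ['pepper', 'sky'] (min_width=10, slack=1)
Line 5: ['who', 'light'] (min_width=9, slack=2)
Line 6: ['bird', 'sand'] (min_width=9, slack=2)
Line 7: ['water'] (min_width=5, slack=6)

Answer: | low word  |
|program dog|
|capture if |
|pepper sky |
| who light |
| bird sand |
|   water   |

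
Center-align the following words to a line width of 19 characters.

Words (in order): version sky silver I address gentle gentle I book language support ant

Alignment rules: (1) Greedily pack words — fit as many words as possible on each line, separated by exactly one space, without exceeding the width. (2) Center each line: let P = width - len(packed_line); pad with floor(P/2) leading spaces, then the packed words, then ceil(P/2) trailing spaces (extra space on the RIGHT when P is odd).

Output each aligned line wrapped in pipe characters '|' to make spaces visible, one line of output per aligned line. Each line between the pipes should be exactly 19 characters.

Line 1: ['version', 'sky', 'silver'] (min_width=18, slack=1)
Line 2: ['I', 'address', 'gentle'] (min_width=16, slack=3)
Line 3: ['gentle', 'I', 'book'] (min_width=13, slack=6)
Line 4: ['language', 'support'] (min_width=16, slack=3)
Line 5: ['ant'] (min_width=3, slack=16)

Answer: |version sky silver |
| I address gentle  |
|   gentle I book   |
| language support  |
|        ant        |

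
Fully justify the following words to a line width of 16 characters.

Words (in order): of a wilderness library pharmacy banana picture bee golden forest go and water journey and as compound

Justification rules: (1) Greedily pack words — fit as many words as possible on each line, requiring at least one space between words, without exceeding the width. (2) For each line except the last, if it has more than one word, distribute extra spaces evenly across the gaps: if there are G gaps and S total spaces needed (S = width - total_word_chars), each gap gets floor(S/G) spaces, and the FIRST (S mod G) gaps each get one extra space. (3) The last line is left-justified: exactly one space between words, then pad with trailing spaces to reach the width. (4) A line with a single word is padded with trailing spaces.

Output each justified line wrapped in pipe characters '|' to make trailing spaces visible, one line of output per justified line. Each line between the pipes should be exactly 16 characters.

Line 1: ['of', 'a', 'wilderness'] (min_width=15, slack=1)
Line 2: ['library', 'pharmacy'] (min_width=16, slack=0)
Line 3: ['banana', 'picture'] (min_width=14, slack=2)
Line 4: ['bee', 'golden'] (min_width=10, slack=6)
Line 5: ['forest', 'go', 'and'] (min_width=13, slack=3)
Line 6: ['water', 'journey'] (min_width=13, slack=3)
Line 7: ['and', 'as', 'compound'] (min_width=15, slack=1)

Answer: |of  a wilderness|
|library pharmacy|
|banana   picture|
|bee       golden|
|forest   go  and|
|water    journey|
|and as compound |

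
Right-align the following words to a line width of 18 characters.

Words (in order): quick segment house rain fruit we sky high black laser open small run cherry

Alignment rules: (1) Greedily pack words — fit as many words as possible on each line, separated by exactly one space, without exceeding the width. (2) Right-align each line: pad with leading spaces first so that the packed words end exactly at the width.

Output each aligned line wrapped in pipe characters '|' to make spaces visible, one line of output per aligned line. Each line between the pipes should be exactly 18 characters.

Line 1: ['quick', 'segment'] (min_width=13, slack=5)
Line 2: ['house', 'rain', 'fruit'] (min_width=16, slack=2)
Line 3: ['we', 'sky', 'high', 'black'] (min_width=17, slack=1)
Line 4: ['laser', 'open', 'small'] (min_width=16, slack=2)
Line 5: ['run', 'cherry'] (min_width=10, slack=8)

Answer: |     quick segment|
|  house rain fruit|
| we sky high black|
|  laser open small|
|        run cherry|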